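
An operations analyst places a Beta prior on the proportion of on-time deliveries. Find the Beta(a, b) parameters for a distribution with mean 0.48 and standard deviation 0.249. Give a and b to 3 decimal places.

σ² = 0.249² = 0.062001.
With s = a+b, Var = μ(1−μ)/(s+1), so s+1 = (0.48×0.52)/0.062001 = 4.0257 and s = 3.0257.
a = μs = 1.452, b = (1−μ)s = 1.573.

a = 1.452, b = 1.573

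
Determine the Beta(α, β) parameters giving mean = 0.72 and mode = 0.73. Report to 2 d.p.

α = 33.12, β = 12.88

Let s = α+β. Mean gives α = μs = 0.72s; mode gives (α−1)/(s−2) = 0.73.
Substituting: 0.72s − 1 = 0.73(s−2) = 0.73s − 1.46, so -0.01s = -0.46 and s = 46.0000.
Then α = 0.72×46.0000 = 33.12 and β = s−α = 12.88.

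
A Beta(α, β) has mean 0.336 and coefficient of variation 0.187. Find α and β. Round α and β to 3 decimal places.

α = 18.652, β = 36.860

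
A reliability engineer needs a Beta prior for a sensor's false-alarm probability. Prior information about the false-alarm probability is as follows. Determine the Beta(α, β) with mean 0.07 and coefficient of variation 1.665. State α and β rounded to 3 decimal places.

Var = (CV·μ)² = (1.665×0.07)² = 0.013584.
α+β = μ(1−μ)/Var − 1 = 0.0651/0.013584 − 1 = 3.7924.
Thus α = 0.07·3.7924 = 0.265 and β = 0.93·3.7924 = 3.527.

α = 0.265, β = 3.527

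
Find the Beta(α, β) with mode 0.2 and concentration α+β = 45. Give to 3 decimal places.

α = 9.600, β = 35.400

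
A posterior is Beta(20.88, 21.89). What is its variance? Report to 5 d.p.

Var = αβ/[(α+β)²(α+β+1)] = (20.88×21.89)/(42.77²×43.77) = 457.0632/80067.274833 = 0.00571.

0.00571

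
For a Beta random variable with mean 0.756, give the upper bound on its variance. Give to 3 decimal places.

0.184

Var = μ(1−μ)/(α+β+1), which approaches μ(1−μ) as α+β → 0.
So the supremum is μ(1−μ) = 0.756×0.244 = 0.184.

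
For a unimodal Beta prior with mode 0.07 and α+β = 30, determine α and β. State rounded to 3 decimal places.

α = 2.960, β = 27.040

For α,β>1 the mode is (α−1)/(α+β−2), so α = mode·(κ−2)+1 = 0.07×28+1 = 2.960.
And β = (1−mode)·(κ−2)+1 = 0.93×28+1 = 27.040.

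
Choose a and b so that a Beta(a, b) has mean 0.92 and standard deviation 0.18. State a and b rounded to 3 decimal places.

σ² = 0.18² = 0.0324.
With s = a+b, Var = μ(1−μ)/(s+1), so s+1 = (0.92×0.08)/0.0324 = 2.2716 and s = 1.2716.
a = μs = 1.170, b = (1−μ)s = 0.102.

a = 1.170, b = 0.102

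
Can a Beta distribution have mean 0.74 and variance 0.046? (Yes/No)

A Beta with mean μ has variance μ(1−μ)/(α+β+1) < μ(1−μ).
Here μ(1−μ) = 0.74×0.26 = 0.1924, and 0.046 < 0.1924.

Yes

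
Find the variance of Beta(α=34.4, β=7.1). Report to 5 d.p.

α+β = 41.5 and αβ = 244.24, so Var = αβ/[(α+β)²(α+β+1)] = 244.24/73195.625 = 0.00334.

0.00334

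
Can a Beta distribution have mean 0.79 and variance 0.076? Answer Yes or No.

For any Beta, Var(X) < E[X]·(1−E[X]).
Here μ(1−μ) = 0.79×0.21 = 0.1659, and 0.076 < 0.1659.

Yes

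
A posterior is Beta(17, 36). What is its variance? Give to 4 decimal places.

0.0040

μ = 17/53 = 0.320755; Var = μ(1−μ)/(α+β+1) = 0.2178711/54 = 0.0040.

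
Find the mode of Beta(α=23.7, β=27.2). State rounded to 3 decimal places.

0.464

With α,β > 1, mode = (α−1)/(α+β−2) = 22.7/48.9 = 0.464.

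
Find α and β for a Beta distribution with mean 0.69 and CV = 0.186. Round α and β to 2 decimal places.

α = 8.27, β = 3.72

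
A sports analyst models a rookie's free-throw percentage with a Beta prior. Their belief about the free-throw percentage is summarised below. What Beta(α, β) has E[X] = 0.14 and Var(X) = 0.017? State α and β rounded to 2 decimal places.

α = 0.85, β = 5.23

Write ν = α+β; then α = μν and Var = μ(1−μ)/(ν+1).
ν = μ(1−μ)/Var − 1 = 0.1204/0.017 − 1 = 6.0824.
α = 0.14·6.0824 = 0.85, β = 0.86·6.0824 = 5.23.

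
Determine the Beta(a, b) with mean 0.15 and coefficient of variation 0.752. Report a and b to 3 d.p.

σ = CV·μ = 0.752×0.15 = 0.11280, so σ² = 0.012724.
s+1 = μ(1−μ)/σ² = 0.1275/0.012724 = 10.0206, so s = a+b = 9.0206.
a = μs = 1.353, b = (1−μ)s = 7.667.

a = 1.353, b = 7.667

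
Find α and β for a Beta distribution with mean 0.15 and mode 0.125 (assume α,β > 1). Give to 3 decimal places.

Let s = α+β. Mean gives α = μs = 0.15s; mode gives (α−1)/(s−2) = 0.125.
Substituting: 0.15s − 1 = 0.125(s−2) = 0.125s − 0.250, so 0.025s = 0.750 and s = 30.0000.
Then α = 0.15×30.0000 = 4.500 and β = s−α = 25.500.

α = 4.500, β = 25.500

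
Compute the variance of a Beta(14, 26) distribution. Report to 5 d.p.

α+β = 40 and αβ = 364, so Var = αβ/[(α+β)²(α+β+1)] = 364/65600 = 0.00555.

0.00555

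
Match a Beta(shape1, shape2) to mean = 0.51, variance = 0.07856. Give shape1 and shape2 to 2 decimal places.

shape1 = 1.11, shape2 = 1.07

Let s = shape1+shape2. The Beta variance is μ(1−μ)/(s+1).
So s+1 = μ(1−μ)/σ² = (0.51×0.49)/0.07856 = 0.2499/0.07856 = 3.1810, giving s = 2.1810.
Then shape1 = μs = 0.51×2.1810 = 1.11 and shape2 = (1−μ)s = 0.49×2.1810 = 1.07.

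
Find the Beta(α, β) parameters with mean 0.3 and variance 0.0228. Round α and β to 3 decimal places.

α = 2.463, β = 5.747

Let s = α+β. The Beta variance is μ(1−μ)/(s+1).
So s+1 = μ(1−μ)/σ² = (0.3×0.7)/0.0228 = 0.21/0.0228 = 9.2105, giving s = 8.2105.
Then α = μs = 0.3×8.2105 = 2.463 and β = (1−μ)s = 0.7×8.2105 = 5.747.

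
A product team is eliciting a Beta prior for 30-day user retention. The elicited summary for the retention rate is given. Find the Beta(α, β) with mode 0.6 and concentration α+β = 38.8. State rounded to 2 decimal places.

α = 23.08, β = 15.72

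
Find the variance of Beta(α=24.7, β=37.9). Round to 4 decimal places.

α+β = 62.6 and αβ = 936.13, so Var = αβ/[(α+β)²(α+β+1)] = 936.13/249233.136 = 0.0038.

0.0038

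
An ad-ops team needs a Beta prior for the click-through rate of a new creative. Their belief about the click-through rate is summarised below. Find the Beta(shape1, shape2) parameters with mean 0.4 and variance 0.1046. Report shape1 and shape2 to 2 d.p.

shape1 = 0.52, shape2 = 0.78

Let s = shape1+shape2. The Beta variance is μ(1−μ)/(s+1).
So s+1 = μ(1−μ)/σ² = (0.4×0.6)/0.1046 = 0.24/0.1046 = 2.2945, giving s = 1.2945.
Then shape1 = μs = 0.4×1.2945 = 0.52 and shape2 = (1−μ)s = 0.6×1.2945 = 0.78.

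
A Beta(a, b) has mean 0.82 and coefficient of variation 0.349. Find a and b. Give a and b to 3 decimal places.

Var = (CV·μ)² = (0.349×0.82)² = 0.081899.
a+b = μ(1−μ)/Var − 1 = 0.1476/0.081899 − 1 = 0.8022.
Thus a = 0.82·0.8022 = 0.658 and b = 0.18·0.8022 = 0.144.

a = 0.658, b = 0.144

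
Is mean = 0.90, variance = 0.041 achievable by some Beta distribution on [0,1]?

Yes

The Beta variance bound is σ² < μ(1−μ).
Here μ(1−μ) = 0.90×0.10 = 0.0900, and 0.041 < 0.0900.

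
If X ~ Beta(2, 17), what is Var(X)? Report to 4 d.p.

0.0047

α+β = 19 and αβ = 34, so Var = αβ/[(α+β)²(α+β+1)] = 34/7220 = 0.0047.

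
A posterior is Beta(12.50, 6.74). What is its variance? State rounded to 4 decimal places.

0.0112

α+β = 19.24 and αβ = 84.2500, so Var = αβ/[(α+β)²(α+β+1)] = 84.2500/7492.394624 = 0.0112.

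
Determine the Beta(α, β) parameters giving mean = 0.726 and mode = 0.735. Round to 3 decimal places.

α = 37.913, β = 14.309

Let s = α+β. Mean gives α = μs = 0.726s; mode gives (α−1)/(s−2) = 0.735.
Substituting: 0.726s − 1 = 0.735(s−2) = 0.735s − 1.470, so -0.009s = -0.470 and s = 52.2222.
Then α = 0.726×52.2222 = 37.913 and β = s−α = 14.309.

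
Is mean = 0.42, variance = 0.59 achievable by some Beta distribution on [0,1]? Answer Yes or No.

No

For any Beta, Var(X) < E[X]·(1−E[X]).
Here μ(1−μ) = 0.42×0.58 = 0.2436, and 0.59 ≥ 0.2436.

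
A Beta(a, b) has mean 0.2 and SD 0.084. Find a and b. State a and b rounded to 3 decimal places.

a = 4.335, b = 17.341

σ² = 0.084² = 0.007056.
With s = a+b, Var = μ(1−μ)/(s+1), so s+1 = (0.2×0.8)/0.007056 = 22.6757 and s = 21.6757.
a = μs = 4.335, b = (1−μ)s = 17.341.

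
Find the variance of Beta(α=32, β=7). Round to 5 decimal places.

0.00368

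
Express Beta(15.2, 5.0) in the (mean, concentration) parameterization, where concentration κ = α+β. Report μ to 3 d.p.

μ = 0.752, κ = 20.2

κ = α+β = 15.2+5.0 = 20.2; μ = α/κ = 15.2/20.2 = 0.752.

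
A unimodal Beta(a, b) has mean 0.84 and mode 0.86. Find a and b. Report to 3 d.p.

a = 30.240, b = 5.760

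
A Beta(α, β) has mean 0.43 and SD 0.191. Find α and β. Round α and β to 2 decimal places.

First σ² = 0.036481. Setting α = μn, β = (1−μ)n with n = α+β,
μ(1−μ)/(n+1) = 0.036481 ⇒ n+1 = 0.2451/0.036481 = 6.7186 ⇒ n = 5.7186.
Hence α = 0.43×5.7186 = 2.46, β = 0.57×5.7186 = 3.26.

α = 2.46, β = 3.26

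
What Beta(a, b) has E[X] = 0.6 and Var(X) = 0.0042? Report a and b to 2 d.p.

a = 33.69, b = 22.46

By moment matching, a+b = μ(1−μ)/σ² − 1 = (0.6·0.4)/0.0042 − 1 = 57.1429 − 1 = 56.1429.
Since a/(a+b) = μ, a = 0.6·56.1429 = 33.69 and b = 0.4·56.1429 = 22.46.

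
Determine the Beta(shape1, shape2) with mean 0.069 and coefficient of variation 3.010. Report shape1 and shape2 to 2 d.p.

shape1 = 0.03, shape2 = 0.46

Var = (CV·μ)² = (3.010×0.069)² = 0.043135.
shape1+shape2 = μ(1−μ)/Var − 1 = 0.064239/0.043135 − 1 = 0.4892.
Thus shape1 = 0.069·0.4892 = 0.03 and shape2 = 0.931·0.4892 = 0.46.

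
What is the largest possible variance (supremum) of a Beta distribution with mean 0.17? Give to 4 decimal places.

For fixed mean μ the Beta variance is μ(1−μ)/(α+β+1), increasing as α+β decreases.
Its least upper bound (not attained) is μ(1−μ) = 0.17·0.83 = 0.1411.

0.1411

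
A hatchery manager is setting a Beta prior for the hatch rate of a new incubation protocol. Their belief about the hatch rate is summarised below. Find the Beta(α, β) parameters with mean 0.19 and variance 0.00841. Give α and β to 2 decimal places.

α = 3.29, β = 14.01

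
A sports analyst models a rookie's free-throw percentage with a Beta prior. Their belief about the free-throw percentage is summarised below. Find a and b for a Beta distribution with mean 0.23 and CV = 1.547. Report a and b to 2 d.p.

Var = (CV·μ)² = (1.547×0.23)² = 0.126601.
a+b = μ(1−μ)/Var − 1 = 0.1771/0.126601 − 1 = 0.3989.
Thus a = 0.23·0.3989 = 0.09 and b = 0.77·0.3989 = 0.31.

a = 0.09, b = 0.31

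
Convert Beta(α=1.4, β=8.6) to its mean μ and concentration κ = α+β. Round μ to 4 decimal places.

μ = 0.1400, κ = 10.0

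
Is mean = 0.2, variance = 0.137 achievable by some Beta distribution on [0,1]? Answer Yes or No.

Yes

The Beta variance bound is σ² < μ(1−μ).
Here μ(1−μ) = 0.2×0.8 = 0.16, and 0.137 < 0.16.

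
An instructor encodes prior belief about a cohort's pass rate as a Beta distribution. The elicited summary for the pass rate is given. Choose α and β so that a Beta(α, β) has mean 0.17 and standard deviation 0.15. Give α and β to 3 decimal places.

α = 0.896, β = 4.375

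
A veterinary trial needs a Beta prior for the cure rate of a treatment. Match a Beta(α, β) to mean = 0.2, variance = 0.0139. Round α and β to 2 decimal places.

Let s = α+β. The Beta variance is μ(1−μ)/(s+1).
So s+1 = μ(1−μ)/σ² = (0.2×0.8)/0.0139 = 0.16/0.0139 = 11.5108, giving s = 10.5108.
Then α = μs = 0.2×10.5108 = 2.10 and β = (1−μ)s = 0.8×10.5108 = 8.41.

α = 2.10, β = 8.41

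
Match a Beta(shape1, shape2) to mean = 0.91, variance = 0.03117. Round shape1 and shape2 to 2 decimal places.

shape1 = 1.48, shape2 = 0.15

Let s = shape1+shape2. The Beta variance is μ(1−μ)/(s+1).
So s+1 = μ(1−μ)/σ² = (0.91×0.09)/0.03117 = 0.0819/0.03117 = 2.6275, giving s = 1.6275.
Then shape1 = μs = 0.91×1.6275 = 1.48 and shape2 = (1−μ)s = 0.09×1.6275 = 0.15.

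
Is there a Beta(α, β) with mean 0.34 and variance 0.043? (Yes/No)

A Beta with mean μ has variance μ(1−μ)/(α+β+1) < μ(1−μ).
Here μ(1−μ) = 0.34×0.66 = 0.2244, and 0.043 < 0.2244.

Yes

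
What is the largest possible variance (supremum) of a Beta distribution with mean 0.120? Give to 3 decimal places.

0.106

Var = μ(1−μ)/(α+β+1), which approaches μ(1−μ) as α+β → 0.
So the supremum is μ(1−μ) = 0.120×0.880 = 0.106.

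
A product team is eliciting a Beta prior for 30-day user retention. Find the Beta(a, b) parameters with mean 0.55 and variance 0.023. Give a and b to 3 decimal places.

a = 5.368, b = 4.392

Write ν = a+b; then a = μν and Var = μ(1−μ)/(ν+1).
ν = μ(1−μ)/Var − 1 = 0.2475/0.023 − 1 = 9.7609.
a = 0.55·9.7609 = 5.368, b = 0.45·9.7609 = 4.392.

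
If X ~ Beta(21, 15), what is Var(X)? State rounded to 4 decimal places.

μ = 21/36 = 0.583333; Var = μ(1−μ)/(α+β+1) = 0.2430556/37 = 0.0066.

0.0066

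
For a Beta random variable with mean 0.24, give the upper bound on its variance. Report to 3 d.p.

0.182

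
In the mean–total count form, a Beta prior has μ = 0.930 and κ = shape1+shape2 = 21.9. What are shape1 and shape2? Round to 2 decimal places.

shape1 = 20.37, shape2 = 1.53

Split κ in proportion μ : (1−μ): shape1 = 0.930·21.9 = 20.37, shape2 = 21.9 − 20.37 = 1.53.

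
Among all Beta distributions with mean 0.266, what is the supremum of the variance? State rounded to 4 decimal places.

Var = μ(1−μ)/(α+β+1), which approaches μ(1−μ) as α+β → 0.
So the supremum is μ(1−μ) = 0.266×0.734 = 0.1952.

0.1952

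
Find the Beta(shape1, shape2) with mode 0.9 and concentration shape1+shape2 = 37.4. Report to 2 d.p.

For shape1,shape2>1 the mode is (shape1−1)/(shape1+shape2−2), so shape1 = mode·(κ−2)+1 = 0.9×35.4+1 = 32.86.
And shape2 = (1−mode)·(κ−2)+1 = 0.1×35.4+1 = 4.54.

shape1 = 32.86, shape2 = 4.54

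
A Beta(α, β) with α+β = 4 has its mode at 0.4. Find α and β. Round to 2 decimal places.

Mode = (α−1)/(κ−2) with κ = α+β, so α−1 = 0.4·2 = 0.80.
α = 1.80; β = κ − α = 2.20.

α = 1.80, β = 2.20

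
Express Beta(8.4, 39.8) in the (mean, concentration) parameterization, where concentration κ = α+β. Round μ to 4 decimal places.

κ = α+β = 8.4+39.8 = 48.2; μ = α/κ = 8.4/48.2 = 0.1743.

μ = 0.1743, κ = 48.2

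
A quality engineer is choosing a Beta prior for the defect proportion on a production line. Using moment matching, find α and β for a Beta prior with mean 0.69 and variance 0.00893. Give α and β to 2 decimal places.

By moment matching, α+β = μ(1−μ)/σ² − 1 = (0.69·0.31)/0.00893 − 1 = 23.9530 − 1 = 22.9530.
Since α/(α+β) = μ, α = 0.69·22.9530 = 15.84 and β = 0.31·22.9530 = 7.12.

α = 15.84, β = 7.12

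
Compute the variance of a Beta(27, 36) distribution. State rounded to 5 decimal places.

0.00383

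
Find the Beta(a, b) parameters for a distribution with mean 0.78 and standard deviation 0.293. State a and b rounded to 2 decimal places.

First σ² = 0.085849. Setting a = μn, b = (1−μ)n with n = a+b,
μ(1−μ)/(n+1) = 0.085849 ⇒ n+1 = 0.1716/0.085849 = 1.9989 ⇒ n = 0.9989.
Hence a = 0.78×0.9989 = 0.78, b = 0.22×0.9989 = 0.22.

a = 0.78, b = 0.22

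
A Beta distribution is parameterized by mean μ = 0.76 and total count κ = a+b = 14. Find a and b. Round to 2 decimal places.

Split κ in proportion μ : (1−μ): a = 0.76·14 = 10.64, b = 14 − 10.64 = 3.36.

a = 10.64, b = 3.36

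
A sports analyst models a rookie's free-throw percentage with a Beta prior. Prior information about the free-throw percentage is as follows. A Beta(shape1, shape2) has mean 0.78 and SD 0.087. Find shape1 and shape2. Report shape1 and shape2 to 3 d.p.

shape1 = 16.904, shape2 = 4.768

σ² = 0.087² = 0.007569.
With s = shape1+shape2, Var = μ(1−μ)/(s+1), so s+1 = (0.78×0.22)/0.007569 = 22.6714 and s = 21.6714.
shape1 = μs = 16.904, shape2 = (1−μ)s = 4.768.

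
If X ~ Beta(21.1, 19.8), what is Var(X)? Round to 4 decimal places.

0.0060

μ = 21.1/40.9 = 0.515892; Var = μ(1−μ)/(α+β+1) = 0.2497474/41.9 = 0.0060.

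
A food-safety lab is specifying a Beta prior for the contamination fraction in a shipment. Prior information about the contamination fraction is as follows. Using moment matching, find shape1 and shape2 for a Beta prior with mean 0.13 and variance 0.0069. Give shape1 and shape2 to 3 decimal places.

shape1 = 2.001, shape2 = 13.390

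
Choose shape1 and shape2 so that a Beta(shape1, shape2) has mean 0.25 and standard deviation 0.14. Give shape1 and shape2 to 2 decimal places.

shape1 = 2.14, shape2 = 6.42

Variance = 0.14² = 0.0196. The moment-matching identity shape1+shape2 = μ(1−μ)/Var − 1 gives
shape1+shape2 = 0.1875/0.0196 − 1 = 8.5663, so shape1 = μ·8.5663 = 2.14 and shape2 = (1−μ)·8.5663 = 6.42.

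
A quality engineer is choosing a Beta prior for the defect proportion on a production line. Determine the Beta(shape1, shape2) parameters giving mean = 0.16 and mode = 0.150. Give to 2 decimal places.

shape1 = 11.20, shape2 = 58.80

With s = shape1+shape2: μ = shape1/s and mode = (shape1−1)/(s−2). Eliminating shape1 = μs,
μs − 1 = m(s−2) ⇒ s(μ−m) = 1−2m ⇒ s = 0.700/0.010 = 70.0000.
So shape1 = μs = 11.20, shape2 = (1−μ)s = 58.80.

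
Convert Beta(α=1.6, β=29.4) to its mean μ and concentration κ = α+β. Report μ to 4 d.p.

μ = 0.0516, κ = 31.0

κ = α+β = 1.6+29.4 = 31.0; μ = α/κ = 1.6/31.0 = 0.0516.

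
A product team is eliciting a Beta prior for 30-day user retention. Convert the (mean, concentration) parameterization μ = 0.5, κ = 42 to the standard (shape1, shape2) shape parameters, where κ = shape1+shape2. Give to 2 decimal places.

shape1 = 21.00, shape2 = 21.00

shape1 = μκ = 0.5×42 = 21.00 and shape2 = (1−μ)κ = 0.5×42 = 21.00.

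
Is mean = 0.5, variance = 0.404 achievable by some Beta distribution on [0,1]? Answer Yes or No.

No

A Beta with mean μ has variance μ(1−μ)/(α+β+1) < μ(1−μ).
Here μ(1−μ) = 0.5×0.5 = 0.25, and 0.404 ≥ 0.25.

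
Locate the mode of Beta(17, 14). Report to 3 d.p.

The density x^(α−1)(1−x)^(β−1) is maximised at (α−1)/(α+β−2) = 16/29 = 0.552.

0.552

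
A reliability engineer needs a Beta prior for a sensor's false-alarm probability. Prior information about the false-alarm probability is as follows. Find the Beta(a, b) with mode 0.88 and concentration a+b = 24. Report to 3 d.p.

Since the density peak of Beta(a,b) is at (a−1)/(a+b−2),
a = 1 + 0.88(24−2) = 20.360 and b = 24 − 20.360 = 3.640.

a = 20.360, b = 3.640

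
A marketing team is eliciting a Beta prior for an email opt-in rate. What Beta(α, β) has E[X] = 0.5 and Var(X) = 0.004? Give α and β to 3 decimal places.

By moment matching, α+β = μ(1−μ)/σ² − 1 = (0.5·0.5)/0.004 − 1 = 62.5000 − 1 = 61.5000.
Since α/(α+β) = μ, α = 0.5·61.5000 = 30.750 and β = 0.5·61.5000 = 30.750.

α = 30.750, β = 30.750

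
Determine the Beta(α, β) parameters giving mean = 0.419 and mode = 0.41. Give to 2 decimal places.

α = 8.38, β = 11.62

Let s = α+β. Mean gives α = μs = 0.419s; mode gives (α−1)/(s−2) = 0.41.
Substituting: 0.419s − 1 = 0.41(s−2) = 0.41s − 0.82, so 0.009s = 0.18 and s = 20.0000.
Then α = 0.419×20.0000 = 8.38 and β = s−α = 11.62.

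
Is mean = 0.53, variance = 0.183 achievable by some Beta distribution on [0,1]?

Yes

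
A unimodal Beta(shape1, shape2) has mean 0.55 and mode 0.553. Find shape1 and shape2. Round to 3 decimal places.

Let s = shape1+shape2. Mean gives shape1 = μs = 0.55s; mode gives (shape1−1)/(s−2) = 0.553.
Substituting: 0.55s − 1 = 0.553(s−2) = 0.553s − 1.106, so -0.003s = -0.106 and s = 35.3333.
Then shape1 = 0.55×35.3333 = 19.433 and shape2 = s−shape1 = 15.900.

shape1 = 19.433, shape2 = 15.900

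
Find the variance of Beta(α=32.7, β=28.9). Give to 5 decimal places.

0.00398

α+β = 61.6 and αβ = 945.03, so Var = αβ/[(α+β)²(α+β+1)] = 945.03/237539.456 = 0.00398.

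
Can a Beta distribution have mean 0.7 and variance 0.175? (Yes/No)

Yes

A Beta with mean μ has variance μ(1−μ)/(α+β+1) < μ(1−μ).
Here μ(1−μ) = 0.7×0.3 = 0.21, and 0.175 < 0.21.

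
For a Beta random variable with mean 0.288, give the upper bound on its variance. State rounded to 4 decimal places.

For fixed mean μ the Beta variance is μ(1−μ)/(α+β+1), increasing as α+β decreases.
Its least upper bound (not attained) is μ(1−μ) = 0.288·0.712 = 0.2051.

0.2051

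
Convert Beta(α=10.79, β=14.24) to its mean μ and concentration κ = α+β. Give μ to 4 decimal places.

κ = α+β = 10.79+14.24 = 25.03; μ = α/κ = 10.79/25.03 = 0.4311.

μ = 0.4311, κ = 25.03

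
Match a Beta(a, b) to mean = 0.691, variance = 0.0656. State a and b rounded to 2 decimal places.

a = 1.56, b = 0.70

By moment matching, a+b = μ(1−μ)/σ² − 1 = (0.691·0.309)/0.0656 − 1 = 3.2549 − 1 = 2.2549.
Since a/(a+b) = μ, a = 0.691·2.2549 = 1.56 and b = 0.309·2.2549 = 0.70.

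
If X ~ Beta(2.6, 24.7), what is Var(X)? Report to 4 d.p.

0.0030

α+β = 27.3 and αβ = 64.22, so Var = αβ/[(α+β)²(α+β+1)] = 64.22/21091.707 = 0.0030.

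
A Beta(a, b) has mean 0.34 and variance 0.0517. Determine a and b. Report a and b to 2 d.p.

a = 1.14, b = 2.20

Write ν = a+b; then a = μν and Var = μ(1−μ)/(ν+1).
ν = μ(1−μ)/Var − 1 = 0.2244/0.0517 − 1 = 3.3404.
a = 0.34·3.3404 = 1.14, b = 0.66·3.3404 = 2.20.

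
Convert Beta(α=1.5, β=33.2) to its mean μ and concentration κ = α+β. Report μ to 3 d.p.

κ = α+β = 1.5+33.2 = 34.7; μ = α/κ = 1.5/34.7 = 0.043.

μ = 0.043, κ = 34.7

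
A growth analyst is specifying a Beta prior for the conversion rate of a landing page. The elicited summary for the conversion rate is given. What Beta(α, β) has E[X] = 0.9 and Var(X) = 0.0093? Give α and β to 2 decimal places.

α = 7.81, β = 0.87

By moment matching, α+β = μ(1−μ)/σ² − 1 = (0.9·0.1)/0.0093 − 1 = 9.6774 − 1 = 8.6774.
Since α/(α+β) = μ, α = 0.9·8.6774 = 7.81 and β = 0.1·8.6774 = 0.87.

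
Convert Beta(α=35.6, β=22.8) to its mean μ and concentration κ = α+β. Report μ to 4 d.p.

κ = α+β = 35.6+22.8 = 58.4; μ = α/κ = 35.6/58.4 = 0.6096.

μ = 0.6096, κ = 58.4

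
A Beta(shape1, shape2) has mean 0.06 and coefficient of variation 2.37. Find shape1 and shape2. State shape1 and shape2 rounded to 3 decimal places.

shape1 = 0.107, shape2 = 1.682

σ = CV·μ = 2.37×0.06 = 0.14220, so σ² = 0.020221.
s+1 = μ(1−μ)/σ² = 0.0564/0.020221 = 2.7892, so s = shape1+shape2 = 1.7892.
shape1 = μs = 0.107, shape2 = (1−μ)s = 1.682.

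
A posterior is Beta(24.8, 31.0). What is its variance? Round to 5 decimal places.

Var = αβ/[(α+β)²(α+β+1)] = (24.8×31.0)/(55.8²×56.8) = 768.80/176854.752 = 0.00435.

0.00435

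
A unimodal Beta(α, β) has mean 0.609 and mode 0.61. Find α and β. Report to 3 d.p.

With s = α+β: μ = α/s and mode = (α−1)/(s−2). Eliminating α = μs,
μs − 1 = m(s−2) ⇒ s(μ−m) = 1−2m ⇒ s = -0.22/-0.001 = 220.0000.
So α = μs = 133.980, β = (1−μ)s = 86.020.

α = 133.980, β = 86.020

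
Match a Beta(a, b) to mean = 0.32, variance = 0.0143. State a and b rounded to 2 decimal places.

By moment matching, a+b = μ(1−μ)/σ² − 1 = (0.32·0.68)/0.0143 − 1 = 15.2168 − 1 = 14.2168.
Since a/(a+b) = μ, a = 0.32·14.2168 = 4.55 and b = 0.68·14.2168 = 9.67.

a = 4.55, b = 9.67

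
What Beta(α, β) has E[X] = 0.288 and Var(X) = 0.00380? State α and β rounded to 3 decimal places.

Write ν = α+β; then α = μν and Var = μ(1−μ)/(ν+1).
ν = μ(1−μ)/Var − 1 = 0.205056/0.00380 − 1 = 52.9621.
α = 0.288·52.9621 = 15.253, β = 0.712·52.9621 = 37.709.

α = 15.253, β = 37.709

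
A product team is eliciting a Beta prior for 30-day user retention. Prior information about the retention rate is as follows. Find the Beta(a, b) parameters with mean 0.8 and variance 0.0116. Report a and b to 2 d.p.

Let s = a+b. The Beta variance is μ(1−μ)/(s+1).
So s+1 = μ(1−μ)/σ² = (0.8×0.2)/0.0116 = 0.16/0.0116 = 13.7931, giving s = 12.7931.
Then a = μs = 0.8×12.7931 = 10.23 and b = (1−μ)s = 0.2×12.7931 = 2.56.

a = 10.23, b = 2.56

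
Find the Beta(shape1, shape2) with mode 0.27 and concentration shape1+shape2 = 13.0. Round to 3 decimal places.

Mode = (shape1−1)/(κ−2) with κ = shape1+shape2, so shape1−1 = 0.27·11.0 = 2.970.
shape1 = 3.970; shape2 = κ − shape1 = 9.030.

shape1 = 3.970, shape2 = 9.030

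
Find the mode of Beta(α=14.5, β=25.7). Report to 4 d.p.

0.3534

The density x^(α−1)(1−x)^(β−1) is maximised at (α−1)/(α+β−2) = 13.5/38.2 = 0.3534.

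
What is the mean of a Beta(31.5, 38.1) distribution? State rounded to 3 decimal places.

0.453

The Beta mean is α/(α+β) = 31.5/(31.5+38.1) = 0.453.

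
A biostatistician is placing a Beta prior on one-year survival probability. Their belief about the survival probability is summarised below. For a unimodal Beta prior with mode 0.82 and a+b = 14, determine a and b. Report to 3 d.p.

a = 10.840, b = 3.160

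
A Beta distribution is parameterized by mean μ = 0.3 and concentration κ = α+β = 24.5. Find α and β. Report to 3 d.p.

α = 7.350, β = 17.150

α = μκ = 0.3×24.5 = 7.350 and β = (1−μ)κ = 0.7×24.5 = 17.150.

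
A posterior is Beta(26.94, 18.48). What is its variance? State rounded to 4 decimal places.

0.0052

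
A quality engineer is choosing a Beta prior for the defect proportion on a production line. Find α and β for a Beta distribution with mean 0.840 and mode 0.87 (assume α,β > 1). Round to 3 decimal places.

Let s = α+β. Mean gives α = μs = 0.840s; mode gives (α−1)/(s−2) = 0.87.
Substituting: 0.840s − 1 = 0.87(s−2) = 0.87s − 1.74, so -0.030s = -0.74 and s = 24.6667.
Then α = 0.840×24.6667 = 20.720 and β = s−α = 3.947.

α = 20.720, β = 3.947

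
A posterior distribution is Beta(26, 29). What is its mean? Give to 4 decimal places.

The Beta mean is α/(α+β) = 26/(26+29) = 0.4727.

0.4727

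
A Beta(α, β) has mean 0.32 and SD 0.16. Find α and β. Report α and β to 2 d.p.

σ² = 0.16² = 0.0256.
With s = α+β, Var = μ(1−μ)/(s+1), so s+1 = (0.32×0.68)/0.0256 = 8.5000 and s = 7.5000.
α = μs = 2.40, β = (1−μ)s = 5.10.

α = 2.40, β = 5.10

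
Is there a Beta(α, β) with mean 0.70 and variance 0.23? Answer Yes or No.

No

For any Beta, Var(X) < E[X]·(1−E[X]).
Here μ(1−μ) = 0.70×0.30 = 0.2100, and 0.23 ≥ 0.2100.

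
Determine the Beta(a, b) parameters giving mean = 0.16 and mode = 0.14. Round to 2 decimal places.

With s = a+b: μ = a/s and mode = (a−1)/(s−2). Eliminating a = μs,
μs − 1 = m(s−2) ⇒ s(μ−m) = 1−2m ⇒ s = 0.72/0.02 = 36.0000.
So a = μs = 5.76, b = (1−μ)s = 30.24.

a = 5.76, b = 30.24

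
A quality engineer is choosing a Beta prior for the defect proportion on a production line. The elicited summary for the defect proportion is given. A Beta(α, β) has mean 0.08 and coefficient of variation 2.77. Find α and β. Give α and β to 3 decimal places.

σ = CV·μ = 2.77×0.08 = 0.22160, so σ² = 0.049107.
s+1 = μ(1−μ)/σ² = 0.0736/0.049107 = 1.4988, so s = α+β = 0.4988.
α = μs = 0.040, β = (1−μ)s = 0.459.

α = 0.040, β = 0.459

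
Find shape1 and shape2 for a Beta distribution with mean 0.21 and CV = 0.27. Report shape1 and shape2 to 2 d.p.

shape1 = 10.63, shape2 = 39.98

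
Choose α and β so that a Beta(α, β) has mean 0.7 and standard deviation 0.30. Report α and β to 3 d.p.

α = 0.933, β = 0.400

Variance = 0.30² = 0.0900. The moment-matching identity α+β = μ(1−μ)/Var − 1 gives
α+β = 0.21/0.0900 − 1 = 1.3333, so α = μ·1.3333 = 0.933 and β = (1−μ)·1.3333 = 0.400.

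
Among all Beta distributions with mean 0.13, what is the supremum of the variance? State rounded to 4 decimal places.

0.1131

Var = μ(1−μ)/(α+β+1), which approaches μ(1−μ) as α+β → 0.
So the supremum is μ(1−μ) = 0.13×0.87 = 0.1131.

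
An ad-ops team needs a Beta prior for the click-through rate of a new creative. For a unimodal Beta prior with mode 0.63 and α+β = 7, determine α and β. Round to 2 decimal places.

Since the density peak of Beta(α,β) is at (α−1)/(α+β−2),
α = 1 + 0.63(7−2) = 4.15 and β = 7 − 4.15 = 2.85.

α = 4.15, β = 2.85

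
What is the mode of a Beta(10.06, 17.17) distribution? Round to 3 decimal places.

0.359

The density x^(α−1)(1−x)^(β−1) is maximised at (α−1)/(α+β−2) = 9.06/25.23 = 0.359.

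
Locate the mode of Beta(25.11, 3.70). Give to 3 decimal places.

With α,β > 1, mode = (α−1)/(α+β−2) = 24.11/26.81 = 0.899.

0.899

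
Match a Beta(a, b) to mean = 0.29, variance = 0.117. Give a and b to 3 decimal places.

a = 0.220, b = 0.539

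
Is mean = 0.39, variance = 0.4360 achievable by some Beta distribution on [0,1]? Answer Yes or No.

The Beta variance bound is σ² < μ(1−μ).
Here μ(1−μ) = 0.39×0.61 = 0.2379, and 0.4360 ≥ 0.2379.

No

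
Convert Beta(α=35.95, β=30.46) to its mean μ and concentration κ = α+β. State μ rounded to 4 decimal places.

κ = α+β = 35.95+30.46 = 66.41; μ = α/κ = 35.95/66.41 = 0.5413.

μ = 0.5413, κ = 66.41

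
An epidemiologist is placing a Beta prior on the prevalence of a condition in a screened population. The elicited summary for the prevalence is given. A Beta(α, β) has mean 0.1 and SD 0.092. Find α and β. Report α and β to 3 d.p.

α = 0.963, β = 8.670

First σ² = 0.008464. Setting α = μn, β = (1−μ)n with n = α+β,
μ(1−μ)/(n+1) = 0.008464 ⇒ n+1 = 0.09/0.008464 = 10.6333 ⇒ n = 9.6333.
Hence α = 0.1×9.6333 = 0.963, β = 0.9×9.6333 = 8.670.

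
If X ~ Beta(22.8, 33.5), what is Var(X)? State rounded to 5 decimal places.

Var = αβ/[(α+β)²(α+β+1)] = (22.8×33.5)/(56.3²×57.3) = 763.80/181623.237 = 0.00421.

0.00421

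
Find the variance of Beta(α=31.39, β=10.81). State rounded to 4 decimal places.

Var = αβ/[(α+β)²(α+β+1)] = (31.39×10.81)/(42.20²×43.20) = 339.3259/76932.288000 = 0.0044.

0.0044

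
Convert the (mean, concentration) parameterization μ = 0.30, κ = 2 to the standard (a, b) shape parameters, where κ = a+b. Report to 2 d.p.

a = μκ = 0.30×2 = 0.60 and b = (1−μ)κ = 0.70×2 = 1.40.

a = 0.60, b = 1.40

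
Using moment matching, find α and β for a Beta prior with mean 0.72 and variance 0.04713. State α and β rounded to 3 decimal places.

α = 2.360, β = 0.918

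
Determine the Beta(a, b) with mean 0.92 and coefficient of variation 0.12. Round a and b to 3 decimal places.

a = 4.636, b = 0.403

Var = (CV·μ)² = (0.12×0.92)² = 0.012188.
a+b = μ(1−μ)/Var − 1 = 0.0736/0.012188 − 1 = 5.0386.
Thus a = 0.92·5.0386 = 4.636 and b = 0.08·5.0386 = 0.403.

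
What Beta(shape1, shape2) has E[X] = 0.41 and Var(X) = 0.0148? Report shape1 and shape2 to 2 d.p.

shape1 = 6.29, shape2 = 9.05

By moment matching, shape1+shape2 = μ(1−μ)/σ² − 1 = (0.41·0.59)/0.0148 − 1 = 16.3446 − 1 = 15.3446.
Since shape1/(shape1+shape2) = μ, shape1 = 0.41·15.3446 = 6.29 and shape2 = 0.59·15.3446 = 9.05.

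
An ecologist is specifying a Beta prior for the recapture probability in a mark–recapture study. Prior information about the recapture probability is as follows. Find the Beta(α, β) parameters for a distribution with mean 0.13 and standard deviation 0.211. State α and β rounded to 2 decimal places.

First σ² = 0.044521. Setting α = μn, β = (1−μ)n with n = α+β,
μ(1−μ)/(n+1) = 0.044521 ⇒ n+1 = 0.1131/0.044521 = 2.5404 ⇒ n = 1.5404.
Hence α = 0.13×1.5404 = 0.20, β = 0.87×1.5404 = 1.34.

α = 0.20, β = 1.34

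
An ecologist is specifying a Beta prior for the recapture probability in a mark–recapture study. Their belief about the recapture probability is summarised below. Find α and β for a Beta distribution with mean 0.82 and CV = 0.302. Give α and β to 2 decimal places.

σ = CV·μ = 0.302×0.82 = 0.24764, so σ² = 0.061326.
s+1 = μ(1−μ)/σ² = 0.1476/0.061326 = 2.4068, so s = α+β = 1.4068.
α = μs = 1.15, β = (1−μ)s = 0.25.

α = 1.15, β = 0.25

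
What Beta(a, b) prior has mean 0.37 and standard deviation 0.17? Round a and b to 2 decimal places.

a = 2.61, b = 4.45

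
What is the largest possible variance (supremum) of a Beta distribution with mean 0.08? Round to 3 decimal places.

Var = μ(1−μ)/(α+β+1), which approaches μ(1−μ) as α+β → 0.
So the supremum is μ(1−μ) = 0.08×0.92 = 0.074.

0.074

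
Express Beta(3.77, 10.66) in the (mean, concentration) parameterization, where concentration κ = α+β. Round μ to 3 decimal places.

κ = α+β = 3.77+10.66 = 14.43; μ = α/κ = 3.77/14.43 = 0.261.

μ = 0.261, κ = 14.43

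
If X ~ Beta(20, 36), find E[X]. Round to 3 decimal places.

0.357

The Beta mean is α/(α+β) = 20/(20+36) = 0.357.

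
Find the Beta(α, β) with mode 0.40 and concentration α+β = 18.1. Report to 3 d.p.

For α,β>1 the mode is (α−1)/(α+β−2), so α = mode·(κ−2)+1 = 0.40×16.1+1 = 7.440.
And β = (1−mode)·(κ−2)+1 = 0.60×16.1+1 = 10.660.

α = 7.440, β = 10.660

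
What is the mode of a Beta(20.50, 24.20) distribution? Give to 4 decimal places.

The density x^(α−1)(1−x)^(β−1) is maximised at (α−1)/(α+β−2) = 19.50/42.70 = 0.4567.

0.4567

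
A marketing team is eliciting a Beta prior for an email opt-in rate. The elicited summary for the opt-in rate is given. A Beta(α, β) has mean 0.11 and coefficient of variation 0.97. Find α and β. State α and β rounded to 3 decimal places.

Var = (CV·μ)² = (0.97×0.11)² = 0.011385.
α+β = μ(1−μ)/Var − 1 = 0.0979/0.011385 − 1 = 7.5991.
Thus α = 0.11·7.5991 = 0.836 and β = 0.89·7.5991 = 6.763.

α = 0.836, β = 6.763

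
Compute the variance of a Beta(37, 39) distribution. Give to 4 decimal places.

Var = αβ/[(α+β)²(α+β+1)] = (37×39)/(76²×77) = 1443/444752 = 0.0032.

0.0032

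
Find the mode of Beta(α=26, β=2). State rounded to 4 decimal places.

With α,β > 1, mode = (α−1)/(α+β−2) = 25/26 = 0.9615.

0.9615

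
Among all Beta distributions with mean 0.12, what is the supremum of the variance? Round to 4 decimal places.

Var = μ(1−μ)/(α+β+1), which approaches μ(1−μ) as α+β → 0.
So the supremum is μ(1−μ) = 0.12×0.88 = 0.1056.

0.1056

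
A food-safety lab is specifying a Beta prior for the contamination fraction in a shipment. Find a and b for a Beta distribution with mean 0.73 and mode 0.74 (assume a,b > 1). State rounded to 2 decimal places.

a = 35.04, b = 12.96

Let s = a+b. Mean gives a = μs = 0.73s; mode gives (a−1)/(s−2) = 0.74.
Substituting: 0.73s − 1 = 0.74(s−2) = 0.74s − 1.48, so -0.01s = -0.48 and s = 48.0000.
Then a = 0.73×48.0000 = 35.04 and b = s−a = 12.96.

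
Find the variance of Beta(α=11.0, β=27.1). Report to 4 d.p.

Var = αβ/[(α+β)²(α+β+1)] = (11.0×27.1)/(38.1²×39.1) = 298.10/56757.951 = 0.0053.

0.0053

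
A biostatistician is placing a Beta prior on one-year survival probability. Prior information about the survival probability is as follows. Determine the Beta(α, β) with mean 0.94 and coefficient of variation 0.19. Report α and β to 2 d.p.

σ = CV·μ = 0.19×0.94 = 0.17860, so σ² = 0.031898.
s+1 = μ(1−μ)/σ² = 0.0564/0.031898 = 1.7681, so s = α+β = 0.7681.
α = μs = 0.72, β = (1−μ)s = 0.05.

α = 0.72, β = 0.05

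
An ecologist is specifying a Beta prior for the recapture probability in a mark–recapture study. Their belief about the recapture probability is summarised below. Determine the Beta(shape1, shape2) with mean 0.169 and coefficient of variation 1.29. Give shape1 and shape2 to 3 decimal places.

Var = (CV·μ)² = (1.29×0.169)² = 0.047528.
shape1+shape2 = μ(1−μ)/Var − 1 = 0.140439/0.047528 − 1 = 1.9548.
Thus shape1 = 0.169·1.9548 = 0.330 and shape2 = 0.831·1.9548 = 1.624.

shape1 = 0.330, shape2 = 1.624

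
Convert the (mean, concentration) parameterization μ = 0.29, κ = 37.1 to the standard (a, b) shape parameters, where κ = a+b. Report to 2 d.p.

a = 10.76, b = 26.34

a = μκ = 0.29×37.1 = 10.76 and b = (1−μ)κ = 0.71×37.1 = 26.34.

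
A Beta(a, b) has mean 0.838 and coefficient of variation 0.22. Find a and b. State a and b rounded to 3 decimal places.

a = 2.509, b = 0.485

Var = (CV·μ)² = (0.22×0.838)² = 0.033989.
a+b = μ(1−μ)/Var − 1 = 0.135756/0.033989 − 1 = 2.9942.
Thus a = 0.838·2.9942 = 2.509 and b = 0.162·2.9942 = 0.485.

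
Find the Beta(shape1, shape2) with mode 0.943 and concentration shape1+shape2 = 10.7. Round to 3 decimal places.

For shape1,shape2>1 the mode is (shape1−1)/(shape1+shape2−2), so shape1 = mode·(κ−2)+1 = 0.943×8.7+1 = 9.204.
And shape2 = (1−mode)·(κ−2)+1 = 0.057×8.7+1 = 1.496.

shape1 = 9.204, shape2 = 1.496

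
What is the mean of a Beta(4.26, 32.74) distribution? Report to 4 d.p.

0.1151

E[X] = α/(α+β) = 4.26/37.00 = 0.1151.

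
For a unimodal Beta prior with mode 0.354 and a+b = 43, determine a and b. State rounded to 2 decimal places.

a = 15.51, b = 27.49

Mode = (a−1)/(κ−2) with κ = a+b, so a−1 = 0.354·41 = 14.51.
a = 15.51; b = κ − a = 27.49.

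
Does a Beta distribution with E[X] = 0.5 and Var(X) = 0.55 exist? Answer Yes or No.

No

The Beta variance bound is σ² < μ(1−μ).
Here μ(1−μ) = 0.5×0.5 = 0.25, and 0.55 ≥ 0.25.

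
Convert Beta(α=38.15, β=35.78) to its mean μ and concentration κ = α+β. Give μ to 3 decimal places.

μ = 0.516, κ = 73.93

κ = α+β = 38.15+35.78 = 73.93; μ = α/κ = 38.15/73.93 = 0.516.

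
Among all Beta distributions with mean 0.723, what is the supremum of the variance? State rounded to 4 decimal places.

Var = μ(1−μ)/(α+β+1), which approaches μ(1−μ) as α+β → 0.
So the supremum is μ(1−μ) = 0.723×0.277 = 0.2003.

0.2003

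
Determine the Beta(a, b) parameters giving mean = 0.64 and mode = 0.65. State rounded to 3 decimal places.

a = 19.200, b = 10.800

With s = a+b: μ = a/s and mode = (a−1)/(s−2). Eliminating a = μs,
μs − 1 = m(s−2) ⇒ s(μ−m) = 1−2m ⇒ s = -0.30/-0.01 = 30.0000.
So a = μs = 19.200, b = (1−μ)s = 10.800.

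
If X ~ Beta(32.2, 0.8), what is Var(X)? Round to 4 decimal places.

μ = 32.2/33.0 = 0.975758; Var = μ(1−μ)/(α+β+1) = 0.0236547/34.0 = 0.0007.

0.0007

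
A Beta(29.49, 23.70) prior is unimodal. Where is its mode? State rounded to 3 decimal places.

The density x^(α−1)(1−x)^(β−1) is maximised at (α−1)/(α+β−2) = 28.49/51.19 = 0.557.

0.557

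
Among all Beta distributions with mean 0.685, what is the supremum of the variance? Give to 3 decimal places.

For fixed mean μ the Beta variance is μ(1−μ)/(α+β+1), increasing as α+β decreases.
Its least upper bound (not attained) is μ(1−μ) = 0.685·0.315 = 0.216.

0.216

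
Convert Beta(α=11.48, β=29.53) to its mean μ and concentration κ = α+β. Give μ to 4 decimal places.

μ = 0.2799, κ = 41.01

κ = α+β = 11.48+29.53 = 41.01; μ = α/κ = 11.48/41.01 = 0.2799.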